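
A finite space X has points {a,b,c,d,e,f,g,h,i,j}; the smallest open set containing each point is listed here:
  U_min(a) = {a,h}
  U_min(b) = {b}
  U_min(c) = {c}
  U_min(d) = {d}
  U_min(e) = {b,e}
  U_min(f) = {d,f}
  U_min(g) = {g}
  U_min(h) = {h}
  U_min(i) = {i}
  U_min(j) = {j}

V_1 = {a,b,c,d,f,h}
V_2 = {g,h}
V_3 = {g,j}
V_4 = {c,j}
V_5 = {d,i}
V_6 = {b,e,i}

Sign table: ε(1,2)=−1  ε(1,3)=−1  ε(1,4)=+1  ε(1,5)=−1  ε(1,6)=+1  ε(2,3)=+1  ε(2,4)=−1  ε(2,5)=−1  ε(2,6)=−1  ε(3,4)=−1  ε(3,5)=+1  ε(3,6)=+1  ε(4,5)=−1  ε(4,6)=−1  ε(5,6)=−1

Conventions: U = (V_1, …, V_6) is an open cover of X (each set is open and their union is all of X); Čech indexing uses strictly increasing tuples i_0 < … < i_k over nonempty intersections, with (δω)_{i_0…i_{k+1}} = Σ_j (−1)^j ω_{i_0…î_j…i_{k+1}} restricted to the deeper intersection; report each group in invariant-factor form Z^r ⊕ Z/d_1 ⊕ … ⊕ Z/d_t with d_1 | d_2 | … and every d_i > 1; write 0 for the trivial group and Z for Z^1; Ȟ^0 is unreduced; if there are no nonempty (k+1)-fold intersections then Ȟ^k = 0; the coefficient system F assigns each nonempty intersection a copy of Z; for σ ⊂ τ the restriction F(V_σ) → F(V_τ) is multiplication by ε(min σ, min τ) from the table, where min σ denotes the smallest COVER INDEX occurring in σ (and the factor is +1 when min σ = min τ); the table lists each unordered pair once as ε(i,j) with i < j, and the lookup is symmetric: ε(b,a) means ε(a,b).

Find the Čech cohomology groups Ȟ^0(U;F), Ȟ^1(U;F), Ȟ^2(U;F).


Ȟ^0 = Z; Ȟ^1 = Z^2; Ȟ^2 = 0

cover nerve:
  V12={h} V14={c} V15={d} V16={b} V23={g} V34={j} V56={i}
C dims 6,7; δ0: rk 5, SNF 1^5
Ȟ^0: (6−5)−0=1 ⇒ Z
Ȟ^1: (7−0)−5=2 ⇒ Z^2
Ȟ^2: (0−0)−0=0 ⇒ 0


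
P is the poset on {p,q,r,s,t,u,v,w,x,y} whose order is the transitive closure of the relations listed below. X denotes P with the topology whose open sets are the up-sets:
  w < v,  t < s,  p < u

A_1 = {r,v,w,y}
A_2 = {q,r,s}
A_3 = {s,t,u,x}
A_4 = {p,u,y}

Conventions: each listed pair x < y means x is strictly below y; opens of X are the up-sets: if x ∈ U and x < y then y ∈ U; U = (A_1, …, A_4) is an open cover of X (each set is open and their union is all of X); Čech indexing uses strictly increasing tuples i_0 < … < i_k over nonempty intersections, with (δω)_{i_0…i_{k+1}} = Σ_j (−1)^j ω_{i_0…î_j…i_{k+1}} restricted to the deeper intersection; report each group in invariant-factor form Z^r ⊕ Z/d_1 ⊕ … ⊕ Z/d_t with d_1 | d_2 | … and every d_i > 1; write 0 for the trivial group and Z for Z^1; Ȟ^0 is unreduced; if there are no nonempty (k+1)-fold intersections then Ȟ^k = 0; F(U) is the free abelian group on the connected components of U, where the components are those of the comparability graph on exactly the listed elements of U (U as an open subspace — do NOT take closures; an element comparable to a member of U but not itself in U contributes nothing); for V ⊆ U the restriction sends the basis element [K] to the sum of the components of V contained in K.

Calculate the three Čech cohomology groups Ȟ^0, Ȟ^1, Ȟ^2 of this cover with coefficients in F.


Ȟ^0 = Z^7,  Ȟ^1 = 0,  Ȟ^2 = 0

nerve simplices:
  A12={r} A14={y} A23={s} A34={u}
components per intersection:
  A1: {r} {v,w} {y}
  A2: {q} {r} {s}
  A3: {s,t} {u} {x}
  A4: {p,u} {y}
  A12: {r}
  A14: {y}
  A23: {s}
  A34: {u}
C dims 11,4; δ0: rk 4, SNF 1^4
degree 0: 11−4−0 = 7 → Ȟ^0 ≅ Z^7
degree 1: 4−0−4 = 0 → Ȟ^1 ≅ 0
degree 2: 0−0−0 = 0 → Ȟ^2 ≅ 0


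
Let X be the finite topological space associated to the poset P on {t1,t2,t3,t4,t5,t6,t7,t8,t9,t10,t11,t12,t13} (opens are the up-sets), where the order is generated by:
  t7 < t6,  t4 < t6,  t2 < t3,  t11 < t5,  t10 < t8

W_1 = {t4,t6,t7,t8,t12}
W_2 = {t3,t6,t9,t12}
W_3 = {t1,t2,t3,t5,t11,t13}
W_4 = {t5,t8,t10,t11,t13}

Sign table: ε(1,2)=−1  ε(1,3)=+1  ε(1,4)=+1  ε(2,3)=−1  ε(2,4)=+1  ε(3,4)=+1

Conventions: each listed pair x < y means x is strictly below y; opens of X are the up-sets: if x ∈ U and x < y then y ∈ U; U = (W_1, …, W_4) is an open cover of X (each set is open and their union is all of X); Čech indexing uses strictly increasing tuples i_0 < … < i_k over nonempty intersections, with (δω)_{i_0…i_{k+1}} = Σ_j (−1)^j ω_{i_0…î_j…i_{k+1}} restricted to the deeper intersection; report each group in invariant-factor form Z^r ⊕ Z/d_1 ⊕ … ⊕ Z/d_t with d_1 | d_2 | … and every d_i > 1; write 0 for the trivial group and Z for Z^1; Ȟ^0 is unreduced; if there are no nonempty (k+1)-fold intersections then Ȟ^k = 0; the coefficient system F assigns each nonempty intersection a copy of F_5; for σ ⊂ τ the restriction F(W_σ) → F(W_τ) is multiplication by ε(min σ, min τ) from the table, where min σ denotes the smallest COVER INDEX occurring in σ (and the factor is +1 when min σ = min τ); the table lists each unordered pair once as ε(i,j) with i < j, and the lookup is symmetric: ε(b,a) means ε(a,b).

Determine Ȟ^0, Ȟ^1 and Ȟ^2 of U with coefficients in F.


nonempty overlaps:
  W12={t6,t12} W14={t8} W23={t3} W34={t5,t11,t13}
C dims 4,4; δ0: rk_F5 3
degree 0: 4−3−0 = 1 → Ȟ^0 ≅ Z/5
degree 1: 4−0−3 = 1 → Ȟ^1 ≅ Z/5
degree 2: 0−0−0 = 0 → Ȟ^2 ≅ 0

Ȟ^0 ≅ Z/5, Ȟ^1 ≅ Z/5 and Ȟ^2 ≅ 0


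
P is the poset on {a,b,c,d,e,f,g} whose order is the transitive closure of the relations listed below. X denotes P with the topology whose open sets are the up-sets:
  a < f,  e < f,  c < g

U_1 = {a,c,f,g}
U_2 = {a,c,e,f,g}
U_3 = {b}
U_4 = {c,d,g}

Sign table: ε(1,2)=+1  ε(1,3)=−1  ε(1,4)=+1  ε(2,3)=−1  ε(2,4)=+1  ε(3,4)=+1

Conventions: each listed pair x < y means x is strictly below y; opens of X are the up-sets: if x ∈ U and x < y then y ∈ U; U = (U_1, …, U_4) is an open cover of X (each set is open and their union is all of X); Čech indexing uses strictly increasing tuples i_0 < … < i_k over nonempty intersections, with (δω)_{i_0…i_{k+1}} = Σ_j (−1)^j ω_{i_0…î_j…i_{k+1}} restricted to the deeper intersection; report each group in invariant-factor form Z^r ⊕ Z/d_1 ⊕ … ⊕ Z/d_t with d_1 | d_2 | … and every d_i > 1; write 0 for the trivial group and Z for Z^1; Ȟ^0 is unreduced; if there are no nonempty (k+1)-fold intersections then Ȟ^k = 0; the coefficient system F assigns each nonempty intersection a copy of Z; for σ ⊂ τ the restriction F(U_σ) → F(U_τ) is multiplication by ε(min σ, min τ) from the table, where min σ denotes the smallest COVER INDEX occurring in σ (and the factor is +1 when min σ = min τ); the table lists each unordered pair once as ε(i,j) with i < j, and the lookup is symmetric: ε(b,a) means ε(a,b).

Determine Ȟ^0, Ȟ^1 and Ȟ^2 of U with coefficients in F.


nerve of the cover:
  U12={a,c,f,g} U14={c,g} U24={c,g}
  U124={c,g}
C dims 4,3,1; δ0: rk 2, SNF 1^2; δ1: rk 1, SNF 1^1
Ȟ^0 = (4 − 2) − 0 = 2, so Ȟ^0 ≅ Z^2
Ȟ^1 = (3 − 1) − 2 = 0, so Ȟ^1 ≅ 0
Ȟ^2 = (1 − 0) − 1 = 0, so Ȟ^2 ≅ 0

Ȟ^0(U;F) ≅ Z^2; Ȟ^1(U;F) ≅ 0; Ȟ^2(U;F) ≅ 0


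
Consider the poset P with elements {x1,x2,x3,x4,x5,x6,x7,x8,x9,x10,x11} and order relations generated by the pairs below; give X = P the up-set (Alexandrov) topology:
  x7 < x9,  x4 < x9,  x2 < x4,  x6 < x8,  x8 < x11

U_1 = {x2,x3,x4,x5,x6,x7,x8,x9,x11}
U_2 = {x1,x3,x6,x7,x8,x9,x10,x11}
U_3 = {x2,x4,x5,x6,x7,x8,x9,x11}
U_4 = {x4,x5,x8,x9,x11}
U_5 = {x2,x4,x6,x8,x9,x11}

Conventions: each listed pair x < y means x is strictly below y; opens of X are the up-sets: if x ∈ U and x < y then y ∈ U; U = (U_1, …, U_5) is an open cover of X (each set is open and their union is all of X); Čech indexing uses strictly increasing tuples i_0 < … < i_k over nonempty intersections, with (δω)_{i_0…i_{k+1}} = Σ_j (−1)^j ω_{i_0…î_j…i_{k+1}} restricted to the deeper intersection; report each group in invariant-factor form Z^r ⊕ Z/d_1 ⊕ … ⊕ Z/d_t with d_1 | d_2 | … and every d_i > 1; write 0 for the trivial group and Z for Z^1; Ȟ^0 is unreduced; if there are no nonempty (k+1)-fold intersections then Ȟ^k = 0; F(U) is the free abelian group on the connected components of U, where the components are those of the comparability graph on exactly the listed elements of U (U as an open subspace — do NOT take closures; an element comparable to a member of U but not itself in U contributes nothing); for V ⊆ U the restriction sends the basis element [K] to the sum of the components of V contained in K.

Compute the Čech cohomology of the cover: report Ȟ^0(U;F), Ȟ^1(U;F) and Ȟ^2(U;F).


Ȟ^0 = Z^6,  Ȟ^1 = 0,  Ȟ^2 = 0

nerve of the cover:
  U12={x3,x6,x7,x8,x9,x11} U13={x2,x4,x5,x6,x7,x8,x9,x11} U14={x4,x5,x8,x9,x11} U15={x2,x4,x6,x8,x9,x11} U23={x6,x7,x8,x9,x11} U24={x8,x9,x11} U25={x6,x8,x9,x11} U34={x4,x5,x8,x9,x11} U35={x2,x4,x6,x8,x9,x11} U45={x4,x8,x9,x11}
  U123={x6,x7,x8,x9,x11} U124={x8,x9,x11} U125={x6,x8,x9,x11} U134={x4,x5,x8,x9,x11} U135={x2,x4,x6,x8,x9,x11} U145={x4,x8,x9,x11} U234={x8,x9,x11} U235={x6,x8,x9,x11} U245={x8,x9,x11} U345={x4,x8,x9,x11}
  U1234={x8,x9,x11} U1235={x6,x8,x9,x11} U1245={x8,x9,x11} U1345={x4,x8,x9,x11} U2345={x8,x9,x11}
  U12345={x8,x9,x11}
components per intersection:
  U1: {x2,x4,x7,x9} {x3} {x5} {x6,x8,x11}
  U2: {x1} {x3} {x6,x8,x11} {x7,x9} {x10}
  U3: {x2,x4,x7,x9} {x5} {x6,x8,x11}
  U4: {x4,x9} {x5} {x8,x11}
  U5: {x2,x4,x9} {x6,x8,x11}
  U12: {x3} {x6,x8,x11} {x7,x9}
  U13: {x2,x4,x7,x9} {x5} {x6,x8,x11}
  U14: {x4,x9} {x5} {x8,x11}
  U15: {x2,x4,x9} {x6,x8,x11}
  U23: {x6,x8,x11} {x7,x9}
  U24: {x8,x11} {x9}
  U25: {x6,x8,x11} {x9}
  U34: {x4,x9} {x5} {x8,x11}
  U35: {x2,x4,x9} {x6,x8,x11}
  U45: {x4,x9} {x8,x11}
  U123: {x6,x8,x11} {x7,x9}
  U124: {x8,x11} {x9}
  U125: {x6,x8,x11} {x9}
  U134: {x4,x9} {x5} {x8,x11}
  U135: {x2,x4,x9} {x6,x8,x11}
  U145: {x4,x9} {x8,x11}
  U234: {x8,x11} {x9}
  U235: {x6,x8,x11} {x9}
  U245: {x8,x11} {x9}
  U345: {x4,x9} {x8,x11}
  U1234: {x8,x11} {x9}
  U1235: {x6,x8,x11} {x9}
  U1245: {x8,x11} {x9}
  U1345: {x4,x9} {x8,x11}
  U2345: {x8,x11} {x9}
  U12345: {x8,x11} {x9}
C dims 17,24,21,10; δ0: rk 11, SNF 1^11; δ1: rk 13, SNF 1^13; δ2: rk 8, SNF 1^8
Ȟ^0 = (17 − 11) − 0 = 6, so Ȟ^0 ≅ Z^6
Ȟ^1 = (24 − 13) − 11 = 0, so Ȟ^1 ≅ 0
Ȟ^2 = (21 − 8) − 13 = 0, so Ȟ^2 ≅ 0


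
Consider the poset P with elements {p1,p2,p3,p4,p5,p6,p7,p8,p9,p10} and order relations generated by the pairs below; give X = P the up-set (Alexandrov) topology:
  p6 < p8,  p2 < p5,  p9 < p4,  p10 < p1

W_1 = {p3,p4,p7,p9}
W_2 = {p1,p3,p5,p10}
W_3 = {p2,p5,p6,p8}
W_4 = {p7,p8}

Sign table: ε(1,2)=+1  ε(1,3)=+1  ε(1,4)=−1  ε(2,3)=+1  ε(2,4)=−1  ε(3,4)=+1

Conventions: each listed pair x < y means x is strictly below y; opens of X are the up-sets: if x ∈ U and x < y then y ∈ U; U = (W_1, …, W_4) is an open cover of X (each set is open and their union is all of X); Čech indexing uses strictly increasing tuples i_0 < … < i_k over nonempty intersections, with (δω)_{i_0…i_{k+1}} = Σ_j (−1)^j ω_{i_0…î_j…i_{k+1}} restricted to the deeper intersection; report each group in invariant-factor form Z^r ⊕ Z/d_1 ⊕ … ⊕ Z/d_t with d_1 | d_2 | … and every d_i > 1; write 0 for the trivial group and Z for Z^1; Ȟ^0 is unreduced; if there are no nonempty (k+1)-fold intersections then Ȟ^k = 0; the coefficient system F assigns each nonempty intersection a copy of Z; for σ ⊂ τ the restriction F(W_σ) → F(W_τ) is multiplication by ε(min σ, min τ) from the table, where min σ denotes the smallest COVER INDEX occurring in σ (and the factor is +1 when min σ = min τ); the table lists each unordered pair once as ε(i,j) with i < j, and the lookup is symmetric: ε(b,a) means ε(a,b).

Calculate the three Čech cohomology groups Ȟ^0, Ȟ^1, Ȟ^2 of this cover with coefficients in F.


Ȟ^0 ≅ 0,  Ȟ^1 ≅ Z/2,  Ȟ^2 ≅ 0

nonempty overlaps:
  W12={p3} W14={p7} W23={p5} W34={p8}
C dims 4,4; δ0: rk 4, SNF 1^3·2
degree 0: 4−4−0 = 0 → Ȟ^0 ≅ 0
degree 1: 4−0−4 = 0 plus torsion [2] → Ȟ^1 ≅ Z/2
degree 2: 0−0−0 = 0 → Ȟ^2 ≅ 0


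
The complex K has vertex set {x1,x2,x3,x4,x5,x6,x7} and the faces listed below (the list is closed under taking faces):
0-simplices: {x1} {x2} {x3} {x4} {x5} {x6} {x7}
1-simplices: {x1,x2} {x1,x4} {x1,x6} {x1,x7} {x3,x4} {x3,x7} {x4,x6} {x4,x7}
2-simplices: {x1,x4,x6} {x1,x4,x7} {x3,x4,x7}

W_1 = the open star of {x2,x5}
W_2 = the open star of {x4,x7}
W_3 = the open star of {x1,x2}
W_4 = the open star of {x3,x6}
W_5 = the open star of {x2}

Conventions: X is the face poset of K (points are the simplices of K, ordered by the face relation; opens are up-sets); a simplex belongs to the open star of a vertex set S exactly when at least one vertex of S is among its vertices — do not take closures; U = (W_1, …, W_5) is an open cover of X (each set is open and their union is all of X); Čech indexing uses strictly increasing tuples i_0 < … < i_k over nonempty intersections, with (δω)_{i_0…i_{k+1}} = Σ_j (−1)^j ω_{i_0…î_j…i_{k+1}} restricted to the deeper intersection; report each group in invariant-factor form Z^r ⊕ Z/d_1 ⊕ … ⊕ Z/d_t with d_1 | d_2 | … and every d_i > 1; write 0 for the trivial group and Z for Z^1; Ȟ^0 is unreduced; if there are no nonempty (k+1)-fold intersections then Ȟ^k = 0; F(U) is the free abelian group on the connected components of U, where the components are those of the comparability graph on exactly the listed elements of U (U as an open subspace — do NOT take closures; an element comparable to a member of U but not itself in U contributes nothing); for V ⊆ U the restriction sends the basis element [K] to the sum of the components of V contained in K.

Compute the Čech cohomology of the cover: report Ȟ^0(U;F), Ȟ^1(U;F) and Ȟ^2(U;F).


nerve of the cover:
  W1={{x2},{x5},{x1,x2}} W2={{x4},{x7},{x1,x4},{x1,x7},{x3,x4},{x3,x7},{x4,x6},{x4,x7},{x1,x4,x6},{x1,x4,x7},{x3,x4,x7}} W3={{x1},{x2},{x1,x2},{x1,x4},{x1,x6},{x1,x7},{x1,x4,x6},{x1,x4,x7}} W4={{x3},{x6},{x1,x6},{x3,x4},{x3,x7},{x4,x6},{x1,x4,x6},{x3,x4,x7}} W5={{x2},{x1,x2}}
  W13={{x2},{x1,x2}} W15={{x2},{x1,x2}} W23={{x1,x4},{x1,x7},{x1,x4,x6},{x1,x4,x7}} W24={{x3,x4},{x3,x7},{x4,x6},{x1,x4,x6},{x3,x4,x7}} W34={{x1,x6},{x1,x4,x6}} W35={{x2},{x1,x2}}
  W135={{x2},{x1,x2}} W234={{x1,x4,x6}}
components per intersection:
  W1: {{x2},{x1,x2}} {{x5}}
  W2: {{x4},{x7},{x1,x4},{x1,x7},{x3,x4},{x3,x7},{x4,x6},{x4,x7},{x1,x4,x6},{x1,x4,x7},{x3,x4,x7}}
  W3: {{x1},{x2},{x1,x2},{x1,x4},{x1,x6},{x1,x7},{x1,x4,x6},{x1,x4,x7}}
  W4: {{x3},{x3,x4},{x3,x7},{x3,x4,x7}} {{x6},{x1,x6},{x4,x6},{x1,x4,x6}}
  W5: {{x2},{x1,x2}}
  W13: {{x2},{x1,x2}}
  W15: {{x2},{x1,x2}}
  W23: {{x1,x4},{x1,x7},{x1,x4,x6},{x1,x4,x7}}
  W24: {{x3,x4},{x3,x7},{x3,x4,x7}} {{x4,x6},{x1,x4,x6}}
  W34: {{x1,x6},{x1,x4,x6}}
  W35: {{x2},{x1,x2}}
  W135: {{x2},{x1,x2}}
  W234: {{x1,x4,x6}}
C dims 7,7,2; δ0: rk 5, SNF 1^5; δ1: rk 2, SNF 1^2
Ȟ^0 = (7 − 5) − 0 = 2, so Ȟ^0 ≅ Z^2
Ȟ^1 = (7 − 2) − 5 = 0, so Ȟ^1 ≅ 0
Ȟ^2 = (2 − 0) − 2 = 0, so Ȟ^2 ≅ 0

Ȟ^0 ≅ Z^2,  Ȟ^1 ≅ 0,  Ȟ^2 ≅ 0


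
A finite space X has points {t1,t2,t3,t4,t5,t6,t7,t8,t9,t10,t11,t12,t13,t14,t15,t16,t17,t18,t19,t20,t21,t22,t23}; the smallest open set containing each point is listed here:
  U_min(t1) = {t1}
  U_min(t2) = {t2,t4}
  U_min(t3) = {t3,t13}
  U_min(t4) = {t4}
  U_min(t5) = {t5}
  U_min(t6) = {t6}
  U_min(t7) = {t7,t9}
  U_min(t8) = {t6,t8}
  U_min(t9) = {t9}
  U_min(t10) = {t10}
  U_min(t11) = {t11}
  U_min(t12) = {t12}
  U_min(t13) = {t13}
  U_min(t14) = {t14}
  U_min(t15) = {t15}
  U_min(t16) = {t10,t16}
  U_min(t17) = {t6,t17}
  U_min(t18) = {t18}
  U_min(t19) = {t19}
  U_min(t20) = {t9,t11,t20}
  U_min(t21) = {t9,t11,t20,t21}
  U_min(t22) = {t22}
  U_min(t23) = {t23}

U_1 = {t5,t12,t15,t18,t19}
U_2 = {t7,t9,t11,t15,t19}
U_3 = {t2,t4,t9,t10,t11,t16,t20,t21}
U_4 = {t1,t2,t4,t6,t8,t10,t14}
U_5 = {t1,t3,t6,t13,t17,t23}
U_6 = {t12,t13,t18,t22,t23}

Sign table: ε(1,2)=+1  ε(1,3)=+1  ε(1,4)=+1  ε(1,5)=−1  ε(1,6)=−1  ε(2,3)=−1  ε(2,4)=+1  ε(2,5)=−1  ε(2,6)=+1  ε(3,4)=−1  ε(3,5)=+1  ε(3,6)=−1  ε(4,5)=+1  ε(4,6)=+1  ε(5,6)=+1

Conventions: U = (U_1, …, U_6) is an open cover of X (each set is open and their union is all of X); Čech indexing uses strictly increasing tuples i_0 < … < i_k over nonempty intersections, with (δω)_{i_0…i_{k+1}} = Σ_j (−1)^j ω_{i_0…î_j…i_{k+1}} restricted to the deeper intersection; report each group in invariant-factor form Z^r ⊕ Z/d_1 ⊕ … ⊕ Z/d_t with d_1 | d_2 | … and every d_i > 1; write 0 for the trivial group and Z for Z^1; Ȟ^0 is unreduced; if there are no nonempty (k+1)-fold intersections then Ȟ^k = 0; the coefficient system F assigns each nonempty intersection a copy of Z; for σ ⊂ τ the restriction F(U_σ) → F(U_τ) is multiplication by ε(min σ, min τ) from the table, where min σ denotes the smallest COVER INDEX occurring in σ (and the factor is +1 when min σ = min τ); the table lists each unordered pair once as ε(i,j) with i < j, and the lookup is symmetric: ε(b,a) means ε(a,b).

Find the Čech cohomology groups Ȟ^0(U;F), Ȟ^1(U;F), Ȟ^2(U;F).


Ȟ^0(U;F) ≅ 0, Ȟ^1(U;F) ≅ Z/2 and Ȟ^2(U;F) ≅ 0

intersection data:
  U12={t15,t19} U16={t12,t18} U23={t9,t11} U34={t2,t4,t10} U45={t1,t6} U56={t13,t23}
C dims 6,6; δ0: rk 6, SNF 1^5·2
Ȟ^0 = (6 − 6) − 0 = 0, so Ȟ^0 ≅ 0
Ȟ^1 = (6 − 0) − 6 = 0 plus torsion [2], so Ȟ^1 ≅ Z/2
Ȟ^2 = (0 − 0) − 0 = 0, so Ȟ^2 ≅ 0


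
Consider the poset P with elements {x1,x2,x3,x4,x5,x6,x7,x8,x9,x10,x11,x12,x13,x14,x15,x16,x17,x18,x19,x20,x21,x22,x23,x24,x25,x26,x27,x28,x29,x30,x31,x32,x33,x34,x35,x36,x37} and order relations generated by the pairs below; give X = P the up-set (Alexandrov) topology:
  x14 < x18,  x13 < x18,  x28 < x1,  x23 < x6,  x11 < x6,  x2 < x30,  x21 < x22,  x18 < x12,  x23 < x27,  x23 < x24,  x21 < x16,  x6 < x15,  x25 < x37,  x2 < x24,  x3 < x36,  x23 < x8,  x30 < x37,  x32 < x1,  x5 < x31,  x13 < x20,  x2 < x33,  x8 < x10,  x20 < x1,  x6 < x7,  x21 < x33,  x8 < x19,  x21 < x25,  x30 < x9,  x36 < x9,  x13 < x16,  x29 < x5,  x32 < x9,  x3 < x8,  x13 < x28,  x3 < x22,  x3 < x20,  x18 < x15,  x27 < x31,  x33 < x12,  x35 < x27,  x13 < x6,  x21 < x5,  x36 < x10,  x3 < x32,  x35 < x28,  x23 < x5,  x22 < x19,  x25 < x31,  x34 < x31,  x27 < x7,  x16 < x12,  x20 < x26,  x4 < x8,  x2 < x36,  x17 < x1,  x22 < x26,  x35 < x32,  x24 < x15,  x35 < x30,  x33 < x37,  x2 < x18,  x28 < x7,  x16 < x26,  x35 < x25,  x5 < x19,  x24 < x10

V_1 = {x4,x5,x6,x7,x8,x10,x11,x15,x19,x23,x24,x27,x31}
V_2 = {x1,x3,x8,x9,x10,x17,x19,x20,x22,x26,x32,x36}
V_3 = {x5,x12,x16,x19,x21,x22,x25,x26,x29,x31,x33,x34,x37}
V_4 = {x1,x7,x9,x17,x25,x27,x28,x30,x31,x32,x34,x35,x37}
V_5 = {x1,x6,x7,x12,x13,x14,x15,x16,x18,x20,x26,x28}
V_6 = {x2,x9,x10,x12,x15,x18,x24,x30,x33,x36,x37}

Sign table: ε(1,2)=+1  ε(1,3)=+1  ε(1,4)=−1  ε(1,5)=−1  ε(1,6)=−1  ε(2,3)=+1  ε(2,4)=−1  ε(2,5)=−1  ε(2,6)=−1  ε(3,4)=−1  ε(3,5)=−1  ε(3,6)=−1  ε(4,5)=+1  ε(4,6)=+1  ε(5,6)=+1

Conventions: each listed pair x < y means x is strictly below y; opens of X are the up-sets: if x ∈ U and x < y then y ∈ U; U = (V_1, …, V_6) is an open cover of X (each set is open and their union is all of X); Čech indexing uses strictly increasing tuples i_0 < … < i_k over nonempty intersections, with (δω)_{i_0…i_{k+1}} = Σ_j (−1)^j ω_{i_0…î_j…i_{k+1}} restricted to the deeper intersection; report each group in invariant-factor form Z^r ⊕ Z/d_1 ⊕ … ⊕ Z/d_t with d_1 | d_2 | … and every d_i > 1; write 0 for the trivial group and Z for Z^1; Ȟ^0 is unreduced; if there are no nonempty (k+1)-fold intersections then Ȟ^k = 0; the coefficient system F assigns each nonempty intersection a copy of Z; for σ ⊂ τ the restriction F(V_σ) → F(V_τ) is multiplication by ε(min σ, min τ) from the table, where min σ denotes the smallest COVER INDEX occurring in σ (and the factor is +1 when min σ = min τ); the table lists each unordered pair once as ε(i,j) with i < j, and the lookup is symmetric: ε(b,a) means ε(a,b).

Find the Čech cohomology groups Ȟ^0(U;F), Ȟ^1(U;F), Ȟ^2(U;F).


nerve of the cover:
  V12={x8,x10,x19} V13={x5,x19,x31} V14={x7,x27,x31} V15={x6,x7,x15} V16={x10,x15,x24} V23={x19,x22,x26} V24={x1,x9,x17,x32} V25={x1,x20,x26} V26={x9,x10,x36} V34={x25,x31,x34,x37} V35={x12,x16,x26} V36={x12,x33,x37} V45={x1,x7,x28} V46={x9,x30,x37} V56={x12,x15,x18}
  V123={x19} V126={x10} V134={x31} V145={x7} V156={x15} V235={x26} V245={x1} V246={x9} V346={x37} V356={x12}
C dims 6,15,10; δ0: rk 5, SNF 1^5; δ1: rk 10, SNF 1^9·2
Ȟ^0 = (6 − 5) − 0 = 1, so Ȟ^0 ≅ Z
Ȟ^1 = (15 − 10) − 5 = 0, so Ȟ^1 ≅ 0
Ȟ^2 = (10 − 0) − 10 = 0 plus torsion [2], so Ȟ^2 ≅ Z/2

Ȟ^0(U;F) ≅ Z; Ȟ^1(U;F) ≅ 0; Ȟ^2(U;F) ≅ Z/2


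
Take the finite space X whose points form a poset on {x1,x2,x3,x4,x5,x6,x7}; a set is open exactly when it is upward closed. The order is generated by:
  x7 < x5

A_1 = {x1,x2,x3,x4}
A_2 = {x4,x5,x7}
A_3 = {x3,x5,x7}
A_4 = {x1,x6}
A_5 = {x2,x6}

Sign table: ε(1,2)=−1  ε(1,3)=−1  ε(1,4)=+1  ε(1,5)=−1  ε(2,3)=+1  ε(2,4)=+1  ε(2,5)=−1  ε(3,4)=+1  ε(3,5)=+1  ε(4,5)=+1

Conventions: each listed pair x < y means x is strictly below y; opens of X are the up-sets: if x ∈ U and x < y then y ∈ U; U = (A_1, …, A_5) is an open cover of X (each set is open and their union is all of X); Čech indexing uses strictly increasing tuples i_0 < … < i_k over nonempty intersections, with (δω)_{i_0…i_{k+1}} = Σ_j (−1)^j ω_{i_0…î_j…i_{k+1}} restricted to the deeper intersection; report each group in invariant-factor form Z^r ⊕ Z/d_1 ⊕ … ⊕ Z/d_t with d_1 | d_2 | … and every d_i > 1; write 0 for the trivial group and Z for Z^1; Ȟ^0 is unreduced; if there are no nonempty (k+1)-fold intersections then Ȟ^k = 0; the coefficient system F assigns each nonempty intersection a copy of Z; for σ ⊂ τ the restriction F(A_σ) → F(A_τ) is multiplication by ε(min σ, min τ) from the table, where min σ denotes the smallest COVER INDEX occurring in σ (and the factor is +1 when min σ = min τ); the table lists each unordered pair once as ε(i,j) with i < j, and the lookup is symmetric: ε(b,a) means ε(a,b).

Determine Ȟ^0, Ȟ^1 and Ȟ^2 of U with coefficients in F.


cover nerve:
  A12={x4} A13={x3} A14={x1} A15={x2} A23={x5,x7} A45={x6}
C dims 5,6; δ0: rk 5, SNF 1^4·2
Ȟ^0: (5−5)−0=0 ⇒ 0
Ȟ^1: (6−0)−5=1 plus torsion [2] ⇒ Z ⊕ Z/2
Ȟ^2: (0−0)−0=0 ⇒ 0

Ȟ^0(U;F) ≅ 0,  Ȟ^1(U;F) ≅ Z ⊕ Z/2,  Ȟ^2(U;F) ≅ 0


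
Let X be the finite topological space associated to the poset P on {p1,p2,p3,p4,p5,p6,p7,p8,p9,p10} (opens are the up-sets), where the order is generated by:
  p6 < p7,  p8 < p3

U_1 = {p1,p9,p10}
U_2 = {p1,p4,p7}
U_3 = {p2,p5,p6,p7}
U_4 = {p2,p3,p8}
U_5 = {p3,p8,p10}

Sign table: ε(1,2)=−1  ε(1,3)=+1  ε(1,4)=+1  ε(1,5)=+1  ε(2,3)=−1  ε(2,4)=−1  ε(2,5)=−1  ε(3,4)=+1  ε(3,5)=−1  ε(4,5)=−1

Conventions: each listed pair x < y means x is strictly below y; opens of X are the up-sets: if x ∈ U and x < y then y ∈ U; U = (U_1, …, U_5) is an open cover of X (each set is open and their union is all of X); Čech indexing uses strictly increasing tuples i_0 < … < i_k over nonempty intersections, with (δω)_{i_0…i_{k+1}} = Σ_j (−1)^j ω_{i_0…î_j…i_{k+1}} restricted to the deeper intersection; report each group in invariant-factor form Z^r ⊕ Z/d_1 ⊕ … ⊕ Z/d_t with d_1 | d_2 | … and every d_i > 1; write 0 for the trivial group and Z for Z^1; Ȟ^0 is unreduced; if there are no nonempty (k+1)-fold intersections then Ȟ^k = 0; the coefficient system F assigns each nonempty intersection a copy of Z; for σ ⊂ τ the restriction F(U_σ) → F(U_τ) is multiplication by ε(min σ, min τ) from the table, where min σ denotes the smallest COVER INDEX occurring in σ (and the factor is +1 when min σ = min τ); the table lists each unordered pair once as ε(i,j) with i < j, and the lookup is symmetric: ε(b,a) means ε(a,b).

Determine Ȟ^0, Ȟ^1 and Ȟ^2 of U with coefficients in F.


nerve of the cover:
  U12={p1} U15={p10} U23={p7} U34={p2} U45={p3,p8}
C dims 5,5; δ0: rk 5, SNF 1^4·2
Ȟ^0 = (5 − 5) − 0 = 0, so Ȟ^0 ≅ 0
Ȟ^1 = (5 − 0) − 5 = 0 plus torsion [2], so Ȟ^1 ≅ Z/2
Ȟ^2 = (0 − 0) − 0 = 0, so Ȟ^2 ≅ 0

Ȟ^0(U;F) ≅ 0,  Ȟ^1(U;F) ≅ Z/2,  Ȟ^2(U;F) ≅ 0


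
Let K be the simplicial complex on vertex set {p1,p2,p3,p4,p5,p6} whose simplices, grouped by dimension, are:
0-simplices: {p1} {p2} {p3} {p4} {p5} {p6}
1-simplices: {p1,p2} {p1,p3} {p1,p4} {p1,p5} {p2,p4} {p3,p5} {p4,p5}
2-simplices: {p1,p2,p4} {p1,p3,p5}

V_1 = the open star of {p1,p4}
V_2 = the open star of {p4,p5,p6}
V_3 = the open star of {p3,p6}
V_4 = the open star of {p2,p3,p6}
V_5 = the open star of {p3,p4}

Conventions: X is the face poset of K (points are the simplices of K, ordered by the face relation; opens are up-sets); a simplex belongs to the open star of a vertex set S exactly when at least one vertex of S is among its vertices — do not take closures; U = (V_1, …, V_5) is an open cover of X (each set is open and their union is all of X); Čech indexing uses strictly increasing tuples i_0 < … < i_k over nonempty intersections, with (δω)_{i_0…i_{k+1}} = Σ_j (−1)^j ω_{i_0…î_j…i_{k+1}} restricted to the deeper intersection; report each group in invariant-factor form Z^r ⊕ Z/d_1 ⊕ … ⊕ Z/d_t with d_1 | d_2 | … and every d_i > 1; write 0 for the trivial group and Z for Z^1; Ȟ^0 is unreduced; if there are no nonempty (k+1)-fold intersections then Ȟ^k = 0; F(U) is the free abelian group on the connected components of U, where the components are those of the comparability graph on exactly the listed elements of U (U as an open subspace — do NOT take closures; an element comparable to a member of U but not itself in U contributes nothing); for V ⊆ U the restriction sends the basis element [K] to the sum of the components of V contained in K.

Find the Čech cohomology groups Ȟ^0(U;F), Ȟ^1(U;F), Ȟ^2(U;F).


cover nerve:
  V1={{p1},{p4},{p1,p2},{p1,p3},{p1,p4},{p1,p5},{p2,p4},{p4,p5},{p1,p2,p4},{p1,p3,p5}} V2={{p4},{p5},{p6},{p1,p4},{p1,p5},{p2,p4},{p3,p5},{p4,p5},{p1,p2,p4},{p1,p3,p5}} V3={{p3},{p6},{p1,p3},{p3,p5},{p1,p3,p5}} V4={{p2},{p3},{p6},{p1,p2},{p1,p3},{p2,p4},{p3,p5},{p1,p2,p4},{p1,p3,p5}} V5={{p3},{p4},{p1,p3},{p1,p4},{p2,p4},{p3,p5},{p4,p5},{p1,p2,p4},{p1,p3,p5}}
  V12={{p4},{p1,p4},{p1,p5},{p2,p4},{p4,p5},{p1,p2,p4},{p1,p3,p5}} V13={{p1,p3},{p1,p3,p5}} V14={{p1,p2},{p1,p3},{p2,p4},{p1,p2,p4},{p1,p3,p5}} V15={{p4},{p1,p3},{p1,p4},{p2,p4},{p4,p5},{p1,p2,p4},{p1,p3,p5}} V23={{p6},{p3,p5},{p1,p3,p5}} V24={{p6},{p2,p4},{p3,p5},{p1,p2,p4},{p1,p3,p5}} V25={{p4},{p1,p4},{p2,p4},{p3,p5},{p4,p5},{p1,p2,p4},{p1,p3,p5}} V34={{p3},{p6},{p1,p3},{p3,p5},{p1,p3,p5}} V35={{p3},{p1,p3},{p3,p5},{p1,p3,p5}} V45={{p3},{p1,p3},{p2,p4},{p3,p5},{p1,p2,p4},{p1,p3,p5}}
  V123={{p1,p3,p5}} V124={{p2,p4},{p1,p2,p4},{p1,p3,p5}} V125={{p4},{p1,p4},{p2,p4},{p4,p5},{p1,p2,p4},{p1,p3,p5}} V134={{p1,p3},{p1,p3,p5}} V135={{p1,p3},{p1,p3,p5}} V145={{p1,p3},{p2,p4},{p1,p2,p4},{p1,p3,p5}} V234={{p6},{p3,p5},{p1,p3,p5}} V235={{p3,p5},{p1,p3,p5}} V245={{p2,p4},{p3,p5},{p1,p2,p4},{p1,p3,p5}} V345={{p3},{p1,p3},{p3,p5},{p1,p3,p5}}
  V1234={{p1,p3,p5}} V1235={{p1,p3,p5}} V1245={{p2,p4},{p1,p2,p4},{p1,p3,p5}} V1345={{p1,p3},{p1,p3,p5}} V2345={{p3,p5},{p1,p3,p5}}
  V12345={{p1,p3,p5}}
components per intersection:
  V1: {{p1},{p4},{p1,p2},{p1,p3},{p1,p4},{p1,p5},{p2,p4},{p4,p5},{p1,p2,p4},{p1,p3,p5}}
  V2: {{p4},{p5},{p1,p4},{p1,p5},{p2,p4},{p3,p5},{p4,p5},{p1,p2,p4},{p1,p3,p5}} {{p6}}
  V3: {{p3},{p1,p3},{p3,p5},{p1,p3,p5}} {{p6}}
  V4: {{p2},{p1,p2},{p2,p4},{p1,p2,p4}} {{p3},{p1,p3},{p3,p5},{p1,p3,p5}} {{p6}}
  V5: {{p3},{p1,p3},{p3,p5},{p1,p3,p5}} {{p4},{p1,p4},{p2,p4},{p4,p5},{p1,p2,p4}}
  V12: {{p4},{p1,p4},{p2,p4},{p4,p5},{p1,p2,p4}} {{p1,p5},{p1,p3,p5}}
  V13: {{p1,p3},{p1,p3,p5}}
  V14: {{p1,p2},{p2,p4},{p1,p2,p4}} {{p1,p3},{p1,p3,p5}}
  V15: {{p4},{p1,p4},{p2,p4},{p4,p5},{p1,p2,p4}} {{p1,p3},{p1,p3,p5}}
  V23: {{p6}} {{p3,p5},{p1,p3,p5}}
  V24: {{p6}} {{p2,p4},{p1,p2,p4}} {{p3,p5},{p1,p3,p5}}
  V25: {{p4},{p1,p4},{p2,p4},{p4,p5},{p1,p2,p4}} {{p3,p5},{p1,p3,p5}}
  V34: {{p3},{p1,p3},{p3,p5},{p1,p3,p5}} {{p6}}
  V35: {{p3},{p1,p3},{p3,p5},{p1,p3,p5}}
  V45: {{p3},{p1,p3},{p3,p5},{p1,p3,p5}} {{p2,p4},{p1,p2,p4}}
  V123: {{p1,p3,p5}}
  V124: {{p2,p4},{p1,p2,p4}} {{p1,p3,p5}}
  V125: {{p4},{p1,p4},{p2,p4},{p4,p5},{p1,p2,p4}} {{p1,p3,p5}}
  V134: {{p1,p3},{p1,p3,p5}}
  V135: {{p1,p3},{p1,p3,p5}}
  V145: {{p1,p3},{p1,p3,p5}} {{p2,p4},{p1,p2,p4}}
  V234: {{p6}} {{p3,p5},{p1,p3,p5}}
  V235: {{p3,p5},{p1,p3,p5}}
  V245: {{p2,p4},{p1,p2,p4}} {{p3,p5},{p1,p3,p5}}
  V345: {{p3},{p1,p3},{p3,p5},{p1,p3,p5}}
  V1234: {{p1,p3,p5}}
  V1235: {{p1,p3,p5}}
  V1245: {{p2,p4},{p1,p2,p4}} {{p1,p3,p5}}
  V1345: {{p1,p3},{p1,p3,p5}}
  V2345: {{p3,p5},{p1,p3,p5}}
  V12345: {{p1,p3,p5}}
C dims 10,19,15,6; δ0: rk 8, SNF 1^8; δ1: rk 10, SNF 1^10; δ2: rk 5, SNF 1^5
Ȟ^0: (10−8)−0=2 ⇒ Z^2
Ȟ^1: (19−10)−8=1 ⇒ Z
Ȟ^2: (15−5)−10=0 ⇒ 0

Ȟ^0 ≅ Z^2, Ȟ^1 ≅ Z, Ȟ^2 ≅ 0


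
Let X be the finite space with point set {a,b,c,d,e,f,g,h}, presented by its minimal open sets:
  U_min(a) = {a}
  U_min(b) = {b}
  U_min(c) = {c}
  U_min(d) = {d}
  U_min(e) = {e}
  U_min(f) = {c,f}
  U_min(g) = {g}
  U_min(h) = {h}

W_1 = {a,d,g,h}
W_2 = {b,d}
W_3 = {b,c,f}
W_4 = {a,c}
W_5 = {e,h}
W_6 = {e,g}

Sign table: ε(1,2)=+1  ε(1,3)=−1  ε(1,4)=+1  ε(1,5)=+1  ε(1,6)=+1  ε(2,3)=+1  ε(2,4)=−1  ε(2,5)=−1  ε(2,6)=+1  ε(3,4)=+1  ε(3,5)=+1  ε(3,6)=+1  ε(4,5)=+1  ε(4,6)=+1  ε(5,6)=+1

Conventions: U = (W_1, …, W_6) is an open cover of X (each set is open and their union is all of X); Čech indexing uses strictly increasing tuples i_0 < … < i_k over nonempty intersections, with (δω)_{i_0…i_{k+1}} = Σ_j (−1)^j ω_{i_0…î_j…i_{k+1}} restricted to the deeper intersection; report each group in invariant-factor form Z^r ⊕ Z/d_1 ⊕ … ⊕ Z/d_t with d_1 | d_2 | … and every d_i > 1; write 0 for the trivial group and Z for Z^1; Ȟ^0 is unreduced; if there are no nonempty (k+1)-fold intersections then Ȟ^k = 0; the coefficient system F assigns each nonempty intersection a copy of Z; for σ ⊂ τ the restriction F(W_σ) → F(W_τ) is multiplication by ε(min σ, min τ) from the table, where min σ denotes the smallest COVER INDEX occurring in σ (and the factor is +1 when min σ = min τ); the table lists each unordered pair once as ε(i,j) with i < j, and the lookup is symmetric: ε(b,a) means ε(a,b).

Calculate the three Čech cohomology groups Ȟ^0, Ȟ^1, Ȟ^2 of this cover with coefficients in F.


Ȟ^0 ≅ Z, Ȟ^1 ≅ Z^2, Ȟ^2 ≅ 0

nonempty overlaps:
  W12={d} W14={a} W15={h} W16={g} W23={b} W34={c} W56={e}
C dims 6,7; δ0: rk 5, SNF 1^5
degree 0: 6−5−0 = 1 → Ȟ^0 ≅ Z
degree 1: 7−0−5 = 2 → Ȟ^1 ≅ Z^2
degree 2: 0−0−0 = 0 → Ȟ^2 ≅ 0


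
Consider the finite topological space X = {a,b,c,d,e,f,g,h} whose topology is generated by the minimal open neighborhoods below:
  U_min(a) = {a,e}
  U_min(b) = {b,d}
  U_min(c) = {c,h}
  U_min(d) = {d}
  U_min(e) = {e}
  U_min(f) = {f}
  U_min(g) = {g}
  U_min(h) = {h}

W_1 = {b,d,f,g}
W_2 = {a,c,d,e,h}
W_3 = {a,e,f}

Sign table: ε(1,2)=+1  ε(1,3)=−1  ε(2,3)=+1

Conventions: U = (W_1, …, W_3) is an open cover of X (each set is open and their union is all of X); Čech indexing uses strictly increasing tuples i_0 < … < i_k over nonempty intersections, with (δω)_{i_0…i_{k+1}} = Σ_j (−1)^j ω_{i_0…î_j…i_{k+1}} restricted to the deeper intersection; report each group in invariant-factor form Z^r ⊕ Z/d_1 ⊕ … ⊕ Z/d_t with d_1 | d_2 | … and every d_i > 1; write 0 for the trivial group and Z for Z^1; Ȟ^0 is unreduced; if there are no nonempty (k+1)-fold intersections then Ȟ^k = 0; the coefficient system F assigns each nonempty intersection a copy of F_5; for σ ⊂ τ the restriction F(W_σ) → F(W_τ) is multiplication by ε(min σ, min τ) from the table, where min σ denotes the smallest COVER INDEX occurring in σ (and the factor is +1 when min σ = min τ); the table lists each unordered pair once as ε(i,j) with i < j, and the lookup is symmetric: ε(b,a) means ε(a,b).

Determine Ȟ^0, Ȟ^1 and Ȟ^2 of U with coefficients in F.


nonempty intersections:
  W12={d} W13={f} W23={a,e}
C dims 3,3; δ0: rk_F5 3
Ȟ^0: (3−3)−0=0 ⇒ 0
Ȟ^1: (3−0)−3=0 ⇒ 0
Ȟ^2: (0−0)−0=0 ⇒ 0

Ȟ^0(U;F) ≅ 0,  Ȟ^1(U;F) ≅ 0,  Ȟ^2(U;F) ≅ 0


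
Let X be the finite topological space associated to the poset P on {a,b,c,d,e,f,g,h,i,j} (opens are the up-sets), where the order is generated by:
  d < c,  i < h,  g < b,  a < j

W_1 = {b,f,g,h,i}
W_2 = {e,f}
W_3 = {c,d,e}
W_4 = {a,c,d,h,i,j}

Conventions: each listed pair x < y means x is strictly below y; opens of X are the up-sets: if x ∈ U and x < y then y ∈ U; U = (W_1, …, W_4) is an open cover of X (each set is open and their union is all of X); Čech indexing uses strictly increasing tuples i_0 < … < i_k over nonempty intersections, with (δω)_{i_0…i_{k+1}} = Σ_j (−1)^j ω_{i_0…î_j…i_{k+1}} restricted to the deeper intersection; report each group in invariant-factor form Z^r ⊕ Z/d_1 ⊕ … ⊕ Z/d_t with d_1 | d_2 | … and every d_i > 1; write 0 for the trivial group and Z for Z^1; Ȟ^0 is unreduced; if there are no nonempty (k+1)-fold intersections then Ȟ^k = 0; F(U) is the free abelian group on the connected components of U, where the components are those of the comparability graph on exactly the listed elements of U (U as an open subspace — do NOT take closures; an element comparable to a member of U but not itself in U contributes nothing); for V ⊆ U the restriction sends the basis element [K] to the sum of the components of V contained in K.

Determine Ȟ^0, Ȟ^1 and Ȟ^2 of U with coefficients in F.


nerve simplices:
  W12={f} W14={h,i} W23={e} W34={c,d}
components per intersection:
  W1: {b,g} {f} {h,i}
  W2: {e} {f}
  W3: {c,d} {e}
  W4: {a,j} {c,d} {h,i}
  W12: {f}
  W14: {h,i}
  W23: {e}
  W34: {c,d}
C dims 10,4; δ0: rk 4, SNF 1^4
degree 0: 10−4−0 = 6 → Ȟ^0 ≅ Z^6
degree 1: 4−0−4 = 0 → Ȟ^1 ≅ 0
degree 2: 0−0−0 = 0 → Ȟ^2 ≅ 0

Ȟ^0 = Z^6, Ȟ^1 = 0, Ȟ^2 = 0


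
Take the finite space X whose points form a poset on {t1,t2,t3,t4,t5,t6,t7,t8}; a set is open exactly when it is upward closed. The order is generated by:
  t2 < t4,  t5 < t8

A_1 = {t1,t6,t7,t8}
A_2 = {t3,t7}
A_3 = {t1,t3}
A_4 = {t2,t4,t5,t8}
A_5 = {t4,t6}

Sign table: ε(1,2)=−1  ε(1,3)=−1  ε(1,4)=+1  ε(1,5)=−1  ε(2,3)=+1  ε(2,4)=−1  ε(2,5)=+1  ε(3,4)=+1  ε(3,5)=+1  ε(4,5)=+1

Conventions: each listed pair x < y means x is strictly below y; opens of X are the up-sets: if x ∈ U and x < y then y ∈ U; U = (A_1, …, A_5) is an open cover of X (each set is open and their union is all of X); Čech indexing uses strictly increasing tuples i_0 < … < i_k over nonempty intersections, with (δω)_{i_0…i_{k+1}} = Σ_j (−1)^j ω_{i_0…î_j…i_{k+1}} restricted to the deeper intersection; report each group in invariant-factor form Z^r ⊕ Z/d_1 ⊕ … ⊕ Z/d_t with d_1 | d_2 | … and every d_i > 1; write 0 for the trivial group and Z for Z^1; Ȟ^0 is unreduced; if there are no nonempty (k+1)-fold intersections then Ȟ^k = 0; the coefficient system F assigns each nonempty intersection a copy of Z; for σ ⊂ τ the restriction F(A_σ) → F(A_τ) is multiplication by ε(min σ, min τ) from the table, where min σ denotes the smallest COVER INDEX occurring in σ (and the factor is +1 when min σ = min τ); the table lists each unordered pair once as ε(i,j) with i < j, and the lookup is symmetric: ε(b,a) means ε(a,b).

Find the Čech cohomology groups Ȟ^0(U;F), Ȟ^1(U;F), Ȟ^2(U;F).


nonempty intersections:
  A12={t7} A13={t1} A14={t8} A15={t6} A23={t3} A45={t4}
C dims 5,6; δ0: rk 5, SNF 1^4·2
Ȟ^0: (5−5)−0=0 ⇒ 0
Ȟ^1: (6−0)−5=1 plus torsion [2] ⇒ Z ⊕ Z/2
Ȟ^2: (0−0)−0=0 ⇒ 0

Ȟ^0 = 0,  Ȟ^1 = Z ⊕ Z/2,  Ȟ^2 = 0


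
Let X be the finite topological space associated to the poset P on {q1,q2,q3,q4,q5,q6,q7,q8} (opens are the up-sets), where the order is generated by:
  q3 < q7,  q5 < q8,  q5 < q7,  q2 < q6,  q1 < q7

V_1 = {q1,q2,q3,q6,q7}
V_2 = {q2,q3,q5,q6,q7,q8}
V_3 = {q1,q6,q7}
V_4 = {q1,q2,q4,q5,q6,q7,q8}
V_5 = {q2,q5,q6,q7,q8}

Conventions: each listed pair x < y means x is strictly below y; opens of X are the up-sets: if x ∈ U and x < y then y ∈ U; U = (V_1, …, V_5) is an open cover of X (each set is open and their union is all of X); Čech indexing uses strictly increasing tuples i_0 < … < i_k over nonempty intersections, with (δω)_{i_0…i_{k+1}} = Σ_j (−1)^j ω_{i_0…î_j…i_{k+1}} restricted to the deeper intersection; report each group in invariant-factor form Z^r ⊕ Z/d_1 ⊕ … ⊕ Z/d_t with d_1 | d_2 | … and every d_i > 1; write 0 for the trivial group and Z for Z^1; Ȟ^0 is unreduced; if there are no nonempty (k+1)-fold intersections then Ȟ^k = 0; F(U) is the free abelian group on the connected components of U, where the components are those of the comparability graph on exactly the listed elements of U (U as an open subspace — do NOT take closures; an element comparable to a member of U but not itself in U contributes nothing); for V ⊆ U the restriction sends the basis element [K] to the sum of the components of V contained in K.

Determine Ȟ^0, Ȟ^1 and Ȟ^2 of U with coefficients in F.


nerve simplices:
  V12={q2,q3,q6,q7} V13={q1,q6,q7} V14={q1,q2,q6,q7} V15={q2,q6,q7} V23={q6,q7} V24={q2,q5,q6,q7,q8} V25={q2,q5,q6,q7,q8} V34={q1,q6,q7} V35={q6,q7} V45={q2,q5,q6,q7,q8}
  V123={q6,q7} V124={q2,q6,q7} V125={q2,q6,q7} V134={q1,q6,q7} V135={q6,q7} V145={q2,q6,q7} V234={q6,q7} V235={q6,q7} V245={q2,q5,q6,q7,q8} V345={q6,q7}
  V1234={q6,q7} V1235={q6,q7} V1245={q2,q6,q7} V1345={q6,q7} V2345={q6,q7}
  V12345={q6,q7}
components per intersection:
  V1: {q1,q3,q7} {q2,q6}
  V2: {q2,q6} {q3,q5,q7,q8}
  V3: {q1,q7} {q6}
  V4: {q1,q5,q7,q8} {q2,q6} {q4}
  V5: {q2,q6} {q5,q7,q8}
  V12: {q2,q6} {q3,q7}
  V13: {q1,q7} {q6}
  V14: {q1,q7} {q2,q6}
  V15: {q2,q6} {q7}
  V23: {q6} {q7}
  V24: {q2,q6} {q5,q7,q8}
  V25: {q2,q6} {q5,q7,q8}
  V34: {q1,q7} {q6}
  V35: {q6} {q7}
  V45: {q2,q6} {q5,q7,q8}
  V123: {q6} {q7}
  V124: {q2,q6} {q7}
  V125: {q2,q6} {q7}
  V134: {q1,q7} {q6}
  V135: {q6} {q7}
  V145: {q2,q6} {q7}
  V234: {q6} {q7}
  V235: {q6} {q7}
  V245: {q2,q6} {q5,q7,q8}
  V345: {q6} {q7}
  V1234: {q6} {q7}
  V1235: {q6} {q7}
  V1245: {q2,q6} {q7}
  V1345: {q6} {q7}
  V2345: {q6} {q7}
  V12345: {q6} {q7}
C dims 11,20,20,10; δ0: rk 8, SNF 1^8; δ1: rk 12, SNF 1^12; δ2: rk 8, SNF 1^8
degree 0: 11−8−0 = 3 → Ȟ^0 ≅ Z^3
degree 1: 20−12−8 = 0 → Ȟ^1 ≅ 0
degree 2: 20−8−12 = 0 → Ȟ^2 ≅ 0

Ȟ^0 ≅ Z^3, Ȟ^1 ≅ 0 and Ȟ^2 ≅ 0


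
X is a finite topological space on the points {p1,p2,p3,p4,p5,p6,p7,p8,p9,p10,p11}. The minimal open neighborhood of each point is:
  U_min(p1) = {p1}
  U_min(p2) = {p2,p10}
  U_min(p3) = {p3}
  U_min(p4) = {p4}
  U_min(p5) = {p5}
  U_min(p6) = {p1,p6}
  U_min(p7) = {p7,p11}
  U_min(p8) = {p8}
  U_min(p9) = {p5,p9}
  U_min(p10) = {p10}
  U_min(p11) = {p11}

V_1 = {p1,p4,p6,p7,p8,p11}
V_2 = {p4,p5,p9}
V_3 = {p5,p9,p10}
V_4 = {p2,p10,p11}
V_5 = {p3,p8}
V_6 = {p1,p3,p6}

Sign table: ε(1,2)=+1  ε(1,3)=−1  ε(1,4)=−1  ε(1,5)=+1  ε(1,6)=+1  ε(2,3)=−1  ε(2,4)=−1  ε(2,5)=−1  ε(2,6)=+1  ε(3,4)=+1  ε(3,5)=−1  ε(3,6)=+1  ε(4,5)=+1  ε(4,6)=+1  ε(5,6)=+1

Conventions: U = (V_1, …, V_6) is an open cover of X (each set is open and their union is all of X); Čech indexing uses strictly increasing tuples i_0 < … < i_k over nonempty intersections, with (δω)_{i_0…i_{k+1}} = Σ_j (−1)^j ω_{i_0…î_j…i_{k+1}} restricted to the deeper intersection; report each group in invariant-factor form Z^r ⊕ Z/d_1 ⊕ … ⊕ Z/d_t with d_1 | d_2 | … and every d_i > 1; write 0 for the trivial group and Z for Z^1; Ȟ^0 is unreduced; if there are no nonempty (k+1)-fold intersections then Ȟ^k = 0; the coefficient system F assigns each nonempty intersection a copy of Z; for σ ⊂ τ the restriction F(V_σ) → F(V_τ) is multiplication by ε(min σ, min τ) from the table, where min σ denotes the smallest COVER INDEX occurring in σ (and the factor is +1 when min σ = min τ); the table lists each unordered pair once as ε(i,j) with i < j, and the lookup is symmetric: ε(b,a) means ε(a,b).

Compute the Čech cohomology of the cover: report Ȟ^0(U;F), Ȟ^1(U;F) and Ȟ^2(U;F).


Ȟ^0 = Z; Ȟ^1 = Z^2; Ȟ^2 = 0

intersection data:
  V12={p4} V14={p11} V15={p8} V16={p1,p6} V23={p5,p9} V34={p10} V56={p3}
C dims 6,7; δ0: rk 5, SNF 1^5
Ȟ^0 = (6 − 5) − 0 = 1, so Ȟ^0 ≅ Z
Ȟ^1 = (7 − 0) − 5 = 2, so Ȟ^1 ≅ Z^2
Ȟ^2 = (0 − 0) − 0 = 0, so Ȟ^2 ≅ 0
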